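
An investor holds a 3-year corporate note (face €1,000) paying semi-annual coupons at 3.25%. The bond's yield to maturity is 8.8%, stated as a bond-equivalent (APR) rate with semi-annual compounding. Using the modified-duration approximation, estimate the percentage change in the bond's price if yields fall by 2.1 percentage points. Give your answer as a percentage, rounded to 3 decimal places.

Periodic yield y = 0.044. Modified duration first:
  t   CF        PV=CF/(1+0.044)^t    t·PV
  1        16.25        15.5651        15.5651
  2        16.25        14.9091        29.8183
  3        16.25        14.2808        42.8423
  4        16.25        13.6789        54.7156
  5        16.25        13.1024        65.5120
  6     1,016.25       784.8697     4,709.2182
  Σ                    856.4061     4,917.6716
P = 856.4061; D_Mac = 5.74222 half-year periods = 2.87111 yrs; D_mod = 2.87111/(1+0.044) = 2.75011 yrs.
ΔP/P ≈ -D_mod · Δy = -2.75011 × (-0.021) = +0.057752 = +5.7752%.

+5.775%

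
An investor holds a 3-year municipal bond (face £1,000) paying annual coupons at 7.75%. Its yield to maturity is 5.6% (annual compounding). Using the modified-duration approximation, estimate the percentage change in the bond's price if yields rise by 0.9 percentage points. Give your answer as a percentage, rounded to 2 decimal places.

-2.38%

Periodic yield y = 0.056. Modified duration first:
  t   CF        PV=CF/(1+0.056)^t    t·PV
  1        77.50        73.3902        73.3902
  2        77.50        69.4982       138.9965
  3     1,077.50       915.0093     2,745.0280
  Σ                  1,057.8977     2,957.4147
P = 1,057.8977; D_Mac = 2.79556 yrs; D_mod = 2.79556/(1+0.056) = 2.64731 yrs.
ΔP/P ≈ -D_mod · Δy = -2.64731 × (+0.009) = -0.023826 = -2.3826%.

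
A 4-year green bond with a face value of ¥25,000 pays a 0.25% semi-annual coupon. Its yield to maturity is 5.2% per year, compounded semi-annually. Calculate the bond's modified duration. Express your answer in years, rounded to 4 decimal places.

3.8794 years

Periodic yield y = 0.026. First find Macaulay duration:
  t   CF        PV=CF/(1+0.026)^t    t·PV
  1        31.25        30.4581        30.4581
  2        31.25        29.6862        59.3725
  3        31.25        28.9340        86.8019
  4        31.25        28.2007       112.8030
  5        31.25        27.4861       137.4305
  6        31.25        26.7896       160.7375
  7        31.25        26.1107       182.7749
  8    25,031.25    20,384.6684   163,077.3474
  Σ                 20,582.3338   163,847.7257
P = 20,582.3338; Macaulay duration = 163,847.7257 / 20,582.3338 = 7.96060 half-year periods = 3.98030 years.
Modified duration = D_Mac / (1 + y) = 3.98030 / 1.026 = 3.87943 years.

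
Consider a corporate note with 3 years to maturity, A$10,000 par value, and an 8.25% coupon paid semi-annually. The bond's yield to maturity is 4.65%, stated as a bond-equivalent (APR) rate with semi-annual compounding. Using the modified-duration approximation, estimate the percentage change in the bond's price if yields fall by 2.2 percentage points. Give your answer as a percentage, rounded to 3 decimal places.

+5.877%

Periodic yield y = 0.02325. Modified duration first:
  t   CF        PV=CF/(1+0.02325)^t    t·PV
  1       412.50       403.1273       403.1273
  2       412.50       393.9675       787.9351
  3       412.50       385.0159     1,155.0478
  4       412.50       376.2677     1,505.0708
  5       412.50       367.7183     1,838.5913
  6    10,412.50     9,071.1948    54,427.1689
  Σ                 10,997.2915    60,116.9412
P = 10,997.2915; D_Mac = 5.46652 half-year periods = 2.73326 yrs; D_mod = 2.73326/(1+0.02325) = 2.67116 yrs.
ΔP/P ≈ -D_mod · Δy = -2.67116 × (-0.022) = +0.058765 = +5.8765%.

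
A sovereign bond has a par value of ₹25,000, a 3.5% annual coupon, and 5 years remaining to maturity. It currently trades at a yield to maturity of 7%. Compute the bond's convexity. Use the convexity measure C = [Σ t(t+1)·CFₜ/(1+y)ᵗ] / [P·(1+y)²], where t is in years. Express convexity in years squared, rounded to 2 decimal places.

With y = 0.07:
  t   CF        PV=CF/(1+0.07)^t    t·PV        t(t+1)·PV
  1       875.00       817.7570       817.7570       1,635.5140
  2       875.00       764.2589     1,528.5178       4,585.5533
  3       875.00       714.2606     2,142.7819       8,571.1277
  4       875.00       667.5333     2,670.1332      13,350.6662
  5    25,875.00    18,448.5174    92,242.5870     553,455.5218
  Σ                 21,412.3272    99,401.7769     581,598.3831
P = 21,412.3272.
Convexity = Σ t(t+1)·PV / [P·(1+y)²] = 581,598.3831 / (21,412.3272 × 1.144900) = 23.72421.

23.72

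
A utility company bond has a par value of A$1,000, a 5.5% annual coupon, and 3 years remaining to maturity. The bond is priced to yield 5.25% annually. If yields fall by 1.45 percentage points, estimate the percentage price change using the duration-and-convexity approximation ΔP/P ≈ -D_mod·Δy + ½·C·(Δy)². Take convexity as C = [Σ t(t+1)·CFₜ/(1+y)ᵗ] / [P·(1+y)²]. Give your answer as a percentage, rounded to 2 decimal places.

With y = 0.0525:
  t   CF        PV=CF/(1+0.0525)^t    t·PV        t(t+1)·PV
  1        55.00        52.2565        52.2565         104.5131
  2        55.00        49.6499        99.2998         297.8995
  3     1,055.00       904.8699     2,714.6097      10,858.4389
  Σ                  1,006.7764     2,866.1661      11,260.8514
P = 1,006.7764; D_Mac = 2.84687 yrs; D_mod = 2.70487 yrs; C = 10.09704.
Duration effect: -2.70487 × (-0.0145) = +0.039221
Convexity effect: 0.5 × 10.09704 × (-0.0145)² = +0.0010615
ΔP/P ≈ +0.039221 + 0.0010615 = +0.040282 = +4.0282%.

+4.03%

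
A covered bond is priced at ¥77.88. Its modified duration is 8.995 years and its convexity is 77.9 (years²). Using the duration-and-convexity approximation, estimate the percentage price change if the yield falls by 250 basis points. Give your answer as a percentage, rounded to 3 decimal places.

+24.922%

Duration effect: -D_mod·Δy = -8.995 × (-0.025) = +0.224875
Convexity effect: ½·C·(Δy)² = 0.5 × 77.9 × (-0.025)² = +0.02434375
ΔP/P ≈ +0.224875 + 0.02434375 = +0.24921875
= +24.921875%.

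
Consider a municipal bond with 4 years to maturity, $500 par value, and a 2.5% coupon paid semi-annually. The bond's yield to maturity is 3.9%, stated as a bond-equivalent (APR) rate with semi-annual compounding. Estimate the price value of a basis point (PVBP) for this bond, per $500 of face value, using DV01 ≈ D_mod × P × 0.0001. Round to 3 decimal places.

$0.178

Periodic yield y = 0.0195.
  t   CF        PV=CF/(1+0.0195)^t    t·PV
  1         6.25         6.1305         6.1305
  2         6.25         6.0132        12.0264
  3         6.25         5.8982        17.6946
  4         6.25         5.7854        23.1415
  5         6.25         5.6747        28.3736
  6         6.25         5.5662        33.3970
  7         6.25         5.4597        38.2180
  8       506.25       433.7777     3,470.2214
  Σ                    474.3055     3,629.2028
P = 474.3055; D_Mac = 7.65161 half-year periods = 3.82581 yrs; D_mod = 3.75263 yrs.
DV01 ≈ 3.75263 × 474.3055 × 0.0001 = 0.177989.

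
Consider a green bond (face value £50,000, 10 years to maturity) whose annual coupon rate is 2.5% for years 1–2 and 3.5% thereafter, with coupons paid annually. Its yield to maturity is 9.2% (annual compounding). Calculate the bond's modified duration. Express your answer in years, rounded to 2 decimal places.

Periodic yield y = 0.092. First find Macaulay duration:
  t   CF        PV=CF/(1+0.092)^t    t·PV
  1     1,250.00     1,144.6886     1,144.6886
  2     1,250.00     1,048.2497     2,096.4993
  3     1,750.00     1,343.9098     4,031.7295
  4     1,750.00     1,230.6867     4,922.7467
  5     1,750.00     1,127.0024     5,635.0122
  6     1,750.00     1,032.0535     6,192.3211
  7     1,750.00       945.1040     6,615.7277
  8     1,750.00       865.4798     6,923.8385
  9     1,750.00       792.5639     7,133.0754
  10   51,750.00    21,462.6810   214,626.8099
  Σ                 30,992.4195   259,322.4489
P = 30,992.4195; Macaulay duration = 259,322.4489 / 30,992.4195 = 8.36729 years.
Modified duration = D_Mac / (1 + y) = 8.36729 / 1.092 = 7.66235 years.

7.66 years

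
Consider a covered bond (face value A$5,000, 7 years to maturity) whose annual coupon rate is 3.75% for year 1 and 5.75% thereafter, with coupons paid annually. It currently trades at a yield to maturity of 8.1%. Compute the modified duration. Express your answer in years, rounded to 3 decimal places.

Periodic yield y = 0.081. First find Macaulay duration:
  t   CF        PV=CF/(1+0.081)^t    t·PV
  1       187.50       173.4505       173.4505
  2       287.50       246.0291       492.0582
  3       287.50       227.5940       682.7819
  4       287.50       210.5402       842.1609
  5       287.50       194.7643       973.8216
  6       287.50       180.1705     1,081.0230
  7     5,287.50     3,065.2826    21,456.9783
  Σ                  4,297.8312    25,702.2744
P = 4,297.8312; Macaulay duration = 25,702.2744 / 4,297.8312 = 5.98029 years.
Modified duration = D_Mac / (1 + y) = 5.98029 / 1.081 = 5.53218 years.

5.532 years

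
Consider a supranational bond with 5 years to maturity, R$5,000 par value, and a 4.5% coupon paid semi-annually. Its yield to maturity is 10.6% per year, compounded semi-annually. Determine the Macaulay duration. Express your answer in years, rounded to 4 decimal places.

Periodic yield y = 0.053. Discount each cash flow and weight by its period:
  t   CF        PV=CF/(1+0.053)^t    t·PV
  1       112.50       106.8376       106.8376
  2       112.50       101.4602       202.9204
  3       112.50        96.3535       289.0604
  4       112.50        91.5038       366.0151
  5       112.50        86.8982       434.4909
  6       112.50        82.5244       495.1463
  7       112.50        78.3707       548.5952
  8       112.50        74.4261       595.4092
  9       112.50        70.6801       636.1209
  10    5,112.50     3,050.3495    30,503.4955
  Σ                  3,839.4042    34,178.0916
Price P = Σ PV = 3,839.4042.
Macaulay duration = Σ(t·PV) / P = 34,178.0916 / 3,839.4042 = 8.90193 half-year periods.
In years: 8.90193 / 2 = 4.45096 years.

4.4510 years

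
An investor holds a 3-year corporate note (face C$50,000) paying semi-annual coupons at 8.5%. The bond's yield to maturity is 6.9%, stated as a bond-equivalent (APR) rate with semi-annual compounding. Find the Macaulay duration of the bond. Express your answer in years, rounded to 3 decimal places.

Periodic yield y = 0.0345. Discount each cash flow and weight by its period:
  t   CF        PV=CF/(1+0.0345)^t    t·PV
  1     2,125.00     2,054.1324     2,054.1324
  2     2,125.00     1,985.6283     3,971.2565
  3     2,125.00     1,919.4087     5,758.2260
  4     2,125.00     1,855.3974     7,421.5898
  5     2,125.00     1,793.5210     8,967.6049
  6    52,125.00    42,526.8385   255,161.0310
  Σ                 52,134.9263   283,333.8406
Price P = Σ PV = 52,134.9263.
Macaulay duration = Σ(t·PV) / P = 283,333.8406 / 52,134.9263 = 5.43463 half-year periods.
In years: 5.43463 / 2 = 2.71731 years.

2.717 years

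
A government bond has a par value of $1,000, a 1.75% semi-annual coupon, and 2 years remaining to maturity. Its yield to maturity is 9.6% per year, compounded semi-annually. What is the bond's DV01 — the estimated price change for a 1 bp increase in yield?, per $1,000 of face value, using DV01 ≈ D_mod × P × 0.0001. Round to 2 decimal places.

$0.16

Periodic yield y = 0.048.
  t   CF        PV=CF/(1+0.048)^t    t·PV
  1         8.75         8.3492         8.3492
  2         8.75         7.9668        15.9337
  3         8.75         7.6019        22.8058
  4     1,008.75       836.2544     3,345.0176
  Σ                    860.1724     3,392.1063
P = 860.1724; D_Mac = 3.94352 half-year periods = 1.97176 yrs; D_mod = 1.88145 yrs.
DV01 ≈ 1.88145 × 860.1724 × 0.0001 = 0.161837.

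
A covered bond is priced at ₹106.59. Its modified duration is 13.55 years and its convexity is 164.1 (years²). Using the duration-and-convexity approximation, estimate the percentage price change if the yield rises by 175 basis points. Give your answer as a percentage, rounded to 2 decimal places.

-21.20%

Duration effect: -D_mod·Δy = -13.55 × (+0.0175) = -0.237125
Convexity effect: ½·C·(Δy)² = 0.5 × 164.1 × (0.0175)² = +0.0251278125
ΔP/P ≈ -0.237125 + 0.0251278125 = -0.2119971875
= -21.19971875%.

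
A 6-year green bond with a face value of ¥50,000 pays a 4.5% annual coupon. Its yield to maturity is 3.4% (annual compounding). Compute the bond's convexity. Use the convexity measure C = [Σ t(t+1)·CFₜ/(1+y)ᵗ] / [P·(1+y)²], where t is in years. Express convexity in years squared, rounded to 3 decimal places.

34.160

With y = 0.034:
  t   CF        PV=CF/(1+0.034)^t    t·PV        t(t+1)·PV
  1     2,250.00     2,176.0155     2,176.0155       4,352.0309
  2     2,250.00     2,104.4637     4,208.9274      12,626.7822
  3     2,250.00     2,035.2647     6,105.7941      24,423.1765
  4     2,250.00     1,968.3411     7,873.3644      39,366.8222
  5     2,250.00     1,903.6181     9,518.0905      57,108.5428
  6    52,250.00    42,752.6522   256,515.9135   1,795,611.3944
  Σ                 52,940.3553   286,398.1054   1,933,488.7491
P = 52,940.3553.
Convexity = Σ t(t+1)·PV / [P·(1+y)²] = 1,933,488.7491 / (52,940.3553 × 1.069156) = 34.15967.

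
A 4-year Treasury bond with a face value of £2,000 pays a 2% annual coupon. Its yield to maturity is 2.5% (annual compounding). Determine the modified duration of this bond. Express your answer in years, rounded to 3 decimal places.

Periodic yield y = 0.025. First find Macaulay duration:
  t   CF        PV=CF/(1+0.025)^t    t·PV
  1        40.00        39.0244        39.0244
  2        40.00        38.0726        76.1452
  3        40.00        37.1440       111.4319
  4     2,040.00     1,848.1393     7,392.5573
  Σ                  1,962.3803     7,619.1587
P = 1,962.3803; Macaulay duration = 7,619.1587 / 1,962.3803 = 3.88261 years.
Modified duration = D_Mac / (1 + y) = 3.88261 / 1.025 = 3.78791 years.

3.788 years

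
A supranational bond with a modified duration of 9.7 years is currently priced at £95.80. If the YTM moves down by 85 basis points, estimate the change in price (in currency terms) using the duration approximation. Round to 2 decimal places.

Duration approximation: ΔP/P ≈ -D_mod · Δy = -9.7 × (-0.0085) = +0.082450.
ΔP ≈ 95.80 × (+0.082450) = +7.89871.

+£7.90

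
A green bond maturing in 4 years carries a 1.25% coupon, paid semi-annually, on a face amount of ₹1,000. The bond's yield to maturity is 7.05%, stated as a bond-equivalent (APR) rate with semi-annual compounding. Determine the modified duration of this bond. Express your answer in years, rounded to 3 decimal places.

3.769 years

Periodic yield y = 0.03525. First find Macaulay duration:
  t   CF        PV=CF/(1+0.03525)^t    t·PV
  1         6.25         6.0372         6.0372
  2         6.25         5.8316        11.6632
  3         6.25         5.6331        16.8992
  4         6.25         5.4413        21.7650
  5         6.25         5.2560        26.2799
  6         6.25         5.0770        30.4621
  7         6.25         4.9041        34.3290
  8     1,006.25       762.6828     6,101.4628
  Σ                    800.8631     6,248.8984
P = 800.8631; Macaulay duration = 6,248.8984 / 800.8631 = 7.80270 half-year periods = 3.90135 years.
Modified duration = D_Mac / (1 + y) = 3.90135 / 1.03525 = 3.76851 years.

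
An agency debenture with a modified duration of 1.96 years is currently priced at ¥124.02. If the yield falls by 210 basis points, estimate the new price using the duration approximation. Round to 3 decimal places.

Duration approximation: ΔP/P ≈ -D_mod · Δy = -1.96 × (-0.021) = +0.041160.
New price ≈ 124.02 × (1 + 0.041160) = 129.1246632.

¥129.125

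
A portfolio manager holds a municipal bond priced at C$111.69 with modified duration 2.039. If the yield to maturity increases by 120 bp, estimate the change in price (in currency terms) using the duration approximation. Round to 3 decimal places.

-C$2.733

Duration approximation: ΔP/P ≈ -D_mod · Δy = -2.039 × (+0.012) = -0.024468.
ΔP ≈ 111.69 × (-0.024468) = -2.73283092.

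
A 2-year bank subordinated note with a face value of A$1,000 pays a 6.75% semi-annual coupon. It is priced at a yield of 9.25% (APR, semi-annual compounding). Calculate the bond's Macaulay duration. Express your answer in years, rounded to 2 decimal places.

1.90 years

Periodic yield y = 0.04625. Discount each cash flow and weight by its period:
  t   CF        PV=CF/(1+0.04625)^t    t·PV
  1        33.75        32.2581        32.2581
  2        33.75        30.8321        61.6642
  3        33.75        29.4691        88.4074
  4     1,033.75       862.7275     3,450.9100
  Σ                    955.2868     3,633.2396
Price P = Σ PV = 955.2868.
Macaulay duration = Σ(t·PV) / P = 3,633.2396 / 955.2868 = 3.80330 half-year periods.
In years: 3.80330 / 2 = 1.90165 years.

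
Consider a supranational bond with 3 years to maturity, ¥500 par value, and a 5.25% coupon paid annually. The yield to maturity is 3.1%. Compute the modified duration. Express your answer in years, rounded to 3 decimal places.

2.772 years

Periodic yield y = 0.031. First find Macaulay duration:
  t   CF        PV=CF/(1+0.031)^t    t·PV
  1        26.25        25.4607        25.4607
  2        26.25        24.6952        49.3903
  3       526.25       480.1933     1,440.5800
  Σ                    530.3492     1,515.4310
P = 530.3492; Macaulay duration = 1,515.4310 / 530.3492 = 2.85742 years.
Modified duration = D_Mac / (1 + y) = 2.85742 / 1.031 = 2.77150 years.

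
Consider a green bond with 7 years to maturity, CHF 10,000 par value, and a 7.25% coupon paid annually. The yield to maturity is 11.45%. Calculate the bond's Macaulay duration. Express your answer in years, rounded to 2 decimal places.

Periodic yield y = 0.1145. Discount each cash flow and weight by its year:
  t   CF        PV=CF/(1+0.1145)^t    t·PV
  1       725.00       650.5159       650.5159
  2       725.00       583.6841     1,167.3682
  3       725.00       523.7183     1,571.1550
  4       725.00       469.9133     1,879.6531
  5       725.00       421.6360     2,108.1798
  6       725.00       378.3185     2,269.9110
  7    10,725.00     5,021.5384    35,150.7690
  Σ                  8,049.3245    44,797.5521
Price P = Σ PV = 8,049.3245.
Macaulay duration = Σ(t·PV) / P = 44,797.5521 / 8,049.3245 = 5.56538 years.

5.57 years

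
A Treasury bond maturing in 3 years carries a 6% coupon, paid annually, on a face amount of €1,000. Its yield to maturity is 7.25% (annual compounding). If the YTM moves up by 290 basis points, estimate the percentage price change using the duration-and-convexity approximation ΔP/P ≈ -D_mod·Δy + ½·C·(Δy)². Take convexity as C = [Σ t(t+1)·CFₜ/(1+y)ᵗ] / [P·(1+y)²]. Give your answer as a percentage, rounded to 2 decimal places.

-7.25%

With y = 0.0725:
  t   CF        PV=CF/(1+0.0725)^t    t·PV        t(t+1)·PV
  1        60.00        55.9441        55.9441         111.8881
  2        60.00        52.1623       104.3246         312.9737
  3     1,060.00       859.2390     2,577.7169      10,310.8676
  Σ                    967.3453     2,737.9855      10,735.7294
P = 967.3453; D_Mac = 2.83041 yrs; D_mod = 2.63908 yrs; C = 9.64840.
Duration effect: -2.63908 × (+0.029) = -0.076533
Convexity effect: 0.5 × 9.64840 × (0.029)² = +0.0040572
ΔP/P ≈ -0.076533 + 0.0040572 = -0.072476 = -7.2476%.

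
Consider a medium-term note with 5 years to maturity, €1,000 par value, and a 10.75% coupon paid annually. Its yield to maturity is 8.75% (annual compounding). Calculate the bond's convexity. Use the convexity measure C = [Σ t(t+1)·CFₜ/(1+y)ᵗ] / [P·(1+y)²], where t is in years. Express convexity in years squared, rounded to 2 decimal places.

With y = 0.0875:
  t   CF        PV=CF/(1+0.0875)^t    t·PV        t(t+1)·PV
  1       107.50        98.8506        98.8506         197.7011
  2       107.50        90.8971       181.7942         545.3825
  3       107.50        83.5835       250.7506       1,003.0023
  4       107.50        76.8584       307.4336       1,537.1682
  5     1,107.50       728.1107     3,640.5534      21,843.3207
  Σ                  1,078.3003     4,479.3824      25,126.5748
P = 1,078.3003.
Convexity = Σ t(t+1)·PV / [P·(1+y)²] = 25,126.5748 / (1,078.3003 × 1.182656) = 19.70312.

19.70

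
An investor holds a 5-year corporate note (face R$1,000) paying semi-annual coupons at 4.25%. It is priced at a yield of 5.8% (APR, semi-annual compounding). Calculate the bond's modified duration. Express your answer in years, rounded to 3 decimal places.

Periodic yield y = 0.029. First find Macaulay duration:
  t   CF        PV=CF/(1+0.029)^t    t·PV
  1        21.25        20.6511        20.6511
  2        21.25        20.0691        40.1382
  3        21.25        19.5035        58.5105
  4        21.25        18.9538        75.8154
  5        21.25        18.4197        92.0984
  6        21.25        17.9006       107.4034
  7        21.25        17.3961       121.7725
  8        21.25        16.9058       135.2465
  9        21.25        16.4294       147.8642
  10    1,021.25       767.3232     7,673.2319
  Σ                    933.5523     8,472.7321
P = 933.5523; Macaulay duration = 8,472.7321 / 933.5523 = 9.07580 half-year periods = 4.53790 years.
Modified duration = D_Mac / (1 + y) = 4.53790 / 1.029 = 4.41001 years.

4.410 years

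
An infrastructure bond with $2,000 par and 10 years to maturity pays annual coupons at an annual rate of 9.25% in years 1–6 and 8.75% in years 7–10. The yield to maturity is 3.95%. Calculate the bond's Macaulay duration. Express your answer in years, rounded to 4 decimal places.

Periodic yield y = 0.0395. Discount each cash flow and weight by its year:
  t   CF        PV=CF/(1+0.0395)^t    t·PV
  1       185.00       177.9702       177.9702
  2       185.00       171.2075       342.4150
  3       185.00       164.7018       494.1053
  4       185.00       158.4433       633.7730
  5       185.00       152.4226       762.1128
  6       185.00       146.6307       879.7839
  7       175.00       133.4340       934.0382
  8       175.00       128.3637     1,026.9093
  9       175.00       123.4860     1,111.3737
  10    2,175.00     1,476.4350    14,764.3498
  Σ                  2,833.0945    21,126.8311
Price P = Σ PV = 2,833.0945.
Macaulay duration = Σ(t·PV) / P = 21,126.8311 / 2,833.0945 = 7.45716 years.

7.4572 years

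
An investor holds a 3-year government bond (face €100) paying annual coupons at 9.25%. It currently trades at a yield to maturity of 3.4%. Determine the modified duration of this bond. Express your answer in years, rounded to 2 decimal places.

Periodic yield y = 0.034. First find Macaulay duration:
  t   CF        PV=CF/(1+0.034)^t    t·PV
  1         9.25         8.9458         8.9458
  2         9.25         8.6517        17.3034
  3       109.25        98.8234       296.4702
  Σ                    116.4209       322.7194
P = 116.4209; Macaulay duration = 322.7194 / 116.4209 = 2.77201 years.
Modified duration = D_Mac / (1 + y) = 2.77201 / 1.034 = 2.68086 years.

2.68 years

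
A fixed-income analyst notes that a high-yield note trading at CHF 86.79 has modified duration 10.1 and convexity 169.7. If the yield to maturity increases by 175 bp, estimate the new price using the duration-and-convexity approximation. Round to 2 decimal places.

CHF 73.71

Duration effect: -D_mod·Δy = -10.1 × (+0.0175) = -0.176750
Convexity effect: ½·C·(Δy)² = 0.5 × 169.7 × (0.0175)² = +0.0259853125
ΔP/P ≈ -0.176750 + 0.0259853125 = -0.1507646875
New price ≈ 86.79 × (1 - 0.1507646875) = 73.705132771875.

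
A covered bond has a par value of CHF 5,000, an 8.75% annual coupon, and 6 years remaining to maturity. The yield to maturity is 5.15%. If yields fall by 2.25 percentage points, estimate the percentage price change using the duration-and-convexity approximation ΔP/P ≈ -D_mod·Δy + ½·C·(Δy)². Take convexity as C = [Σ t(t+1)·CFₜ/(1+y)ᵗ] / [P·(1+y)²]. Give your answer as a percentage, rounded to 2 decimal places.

With y = 0.0515:
  t   CF        PV=CF/(1+0.0515)^t    t·PV        t(t+1)·PV
  1       437.50       416.0723       416.0723         832.1446
  2       437.50       395.6940       791.3881       2,374.1642
  3       437.50       376.3139     1,128.9416       4,515.7664
  4       437.50       357.8829     1,431.5316       7,157.6580
  5       437.50       340.3546     1,701.7732      10,210.6391
  6     5,437.50     4,022.9405    24,137.6429     168,963.5004
  Σ                  5,909.2582    29,607.3497     194,053.8728
P = 5,909.2582; D_Mac = 5.01033 yrs; D_mod = 4.76494 yrs; C = 29.70098.
Duration effect: -4.76494 × (-0.0225) = +0.107211
Convexity effect: 0.5 × 29.70098 × (-0.0225)² = +0.0075181
ΔP/P ≈ +0.107211 + 0.0075181 = +0.114729 = +11.4729%.

+11.47%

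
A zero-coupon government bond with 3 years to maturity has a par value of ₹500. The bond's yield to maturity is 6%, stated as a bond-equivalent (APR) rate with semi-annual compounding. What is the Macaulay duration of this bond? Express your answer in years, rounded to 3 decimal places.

3.000 years

A zero-coupon bond has a single cash flow at maturity, so its Macaulay duration equals its maturity: 3 years.
(Equivalently: 6 semi-annual periods ÷ 2 = 3 years.)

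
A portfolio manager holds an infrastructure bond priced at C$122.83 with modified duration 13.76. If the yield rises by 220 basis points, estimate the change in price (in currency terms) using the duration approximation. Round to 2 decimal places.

Duration approximation: ΔP/P ≈ -D_mod · Δy = -13.76 × (+0.022) = -0.302720.
ΔP ≈ 122.83 × (-0.302720) = -37.1830976.

-C$37.18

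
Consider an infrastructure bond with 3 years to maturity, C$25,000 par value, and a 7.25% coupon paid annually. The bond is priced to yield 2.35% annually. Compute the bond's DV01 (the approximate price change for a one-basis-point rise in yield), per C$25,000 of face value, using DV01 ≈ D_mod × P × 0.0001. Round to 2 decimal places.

C$7.84

Periodic yield y = 0.0235.
  t   CF        PV=CF/(1+0.0235)^t    t·PV
  1     1,812.50     1,770.8842     1,770.8842
  2     1,812.50     1,730.2240     3,460.4479
  3    26,812.50    25,007.7010    75,023.1031
  Σ                 28,508.8092    80,254.4352
P = 28,508.8092; D_Mac = 2.81507 yrs; D_mod = 2.75044 yrs.
DV01 ≈ 2.75044 × 28,508.8092 × 0.0001 = 7.841176.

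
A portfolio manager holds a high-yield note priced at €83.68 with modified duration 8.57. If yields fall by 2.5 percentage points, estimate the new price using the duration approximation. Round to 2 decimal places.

Duration approximation: ΔP/P ≈ -D_mod · Δy = -8.57 × (-0.025) = +0.214250.
New price ≈ 83.68 × (1 + 0.214250) = 101.60844.

€101.61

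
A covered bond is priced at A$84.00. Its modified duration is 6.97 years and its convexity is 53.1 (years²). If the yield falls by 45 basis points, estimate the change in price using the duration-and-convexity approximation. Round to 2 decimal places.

Duration effect: -D_mod·Δy = -6.97 × (-0.0045) = +0.031365
Convexity effect: ½·C·(Δy)² = 0.5 × 53.1 × (-0.0045)² = +0.0005376375
ΔP/P ≈ +0.031365 + 0.0005376375 = +0.0319026375
ΔP ≈ 84.00 × (+0.0319026375) = +2.67982155.

+A$2.68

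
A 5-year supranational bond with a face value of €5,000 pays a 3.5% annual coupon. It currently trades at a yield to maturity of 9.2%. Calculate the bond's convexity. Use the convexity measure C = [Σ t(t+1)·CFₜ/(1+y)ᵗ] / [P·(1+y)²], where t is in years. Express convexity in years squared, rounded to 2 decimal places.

With y = 0.092:
  t   CF        PV=CF/(1+0.092)^t    t·PV        t(t+1)·PV
  1       175.00       160.2564       160.2564         320.5128
  2       175.00       146.7550       293.5099         880.5297
  3       175.00       134.3910       403.1730       1,612.6918
  4       175.00       123.0687       492.2747       2,461.3733
  5     5,175.00     3,332.7072    16,663.5361      99,981.2166
  Σ                  3,897.1782    18,012.7500     105,256.3243
P = 3,897.1782.
Convexity = Σ t(t+1)·PV / [P·(1+y)²] = 105,256.3243 / (3,897.1782 × 1.192464) = 22.64919.

22.65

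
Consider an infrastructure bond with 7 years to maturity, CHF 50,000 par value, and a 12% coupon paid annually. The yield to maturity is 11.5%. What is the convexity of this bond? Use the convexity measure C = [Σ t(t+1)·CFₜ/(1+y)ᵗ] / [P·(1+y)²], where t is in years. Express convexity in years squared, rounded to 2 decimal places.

With y = 0.115:
  t   CF        PV=CF/(1+0.115)^t    t·PV        t(t+1)·PV
  1     6,000.00     5,381.1659     5,381.1659      10,762.3318
  2     6,000.00     4,826.1578     9,652.3156      28,956.9467
  3     6,000.00     4,328.3926    12,985.1779      51,940.7115
  4     6,000.00     3,881.9665    15,527.8659      77,639.3296
  5     6,000.00     3,481.5843    17,407.9214     104,447.5286
  6     6,000.00     3,122.4971    18,734.9827     131,144.8789
  7    56,000.00    26,137.4946   182,962.4619   1,463,699.6950
  Σ                 51,159.2588   262,651.8913   1,868,591.4220
P = 51,159.2588.
Convexity = Σ t(t+1)·PV / [P·(1+y)²] = 1,868,591.4220 / (51,159.2588 × 1.243225) = 29.37923.

29.38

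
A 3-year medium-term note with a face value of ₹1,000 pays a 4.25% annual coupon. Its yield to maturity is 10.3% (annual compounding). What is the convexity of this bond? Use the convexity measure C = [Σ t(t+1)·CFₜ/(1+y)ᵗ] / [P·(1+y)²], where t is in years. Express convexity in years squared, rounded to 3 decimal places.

With y = 0.103:
  t   CF        PV=CF/(1+0.103)^t    t·PV        t(t+1)·PV
  1        42.50        38.5313        38.5313          77.0626
  2        42.50        34.9332        69.8663         209.5990
  3     1,042.50       776.8721     2,330.6163       9,322.4652
  Σ                    850.3365     2,439.0139       9,609.1268
P = 850.3365.
Convexity = Σ t(t+1)·PV / [P·(1+y)²] = 9,609.1268 / (850.3365 × 1.216609) = 9.28842.

9.288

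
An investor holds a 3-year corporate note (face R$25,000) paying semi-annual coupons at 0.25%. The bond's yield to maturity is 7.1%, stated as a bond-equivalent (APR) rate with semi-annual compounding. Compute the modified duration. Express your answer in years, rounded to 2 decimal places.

2.89 years

Periodic yield y = 0.0355. First find Macaulay duration:
  t   CF        PV=CF/(1+0.0355)^t    t·PV
  1        31.25        30.1787        30.1787
  2        31.25        29.1440        58.2881
  3        31.25        28.1449        84.4347
  4        31.25        27.1800       108.7200
  5        31.25        26.2482       131.2410
  6    25,031.25    20,304.0147   121,824.0880
  Σ                 20,444.9105   122,236.9505
P = 20,444.9105; Macaulay duration = 122,236.9505 / 20,444.9105 = 5.97884 half-year periods = 2.98942 years.
Modified duration = D_Mac / (1 + y) = 2.98942 / 1.0355 = 2.88694 years.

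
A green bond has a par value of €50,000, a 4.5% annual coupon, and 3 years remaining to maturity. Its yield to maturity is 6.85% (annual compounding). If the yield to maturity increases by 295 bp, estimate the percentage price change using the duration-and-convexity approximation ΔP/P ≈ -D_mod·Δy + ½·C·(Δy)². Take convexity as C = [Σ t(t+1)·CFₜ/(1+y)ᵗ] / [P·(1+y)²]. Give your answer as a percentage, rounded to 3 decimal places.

With y = 0.0685:
  t   CF        PV=CF/(1+0.0685)^t    t·PV        t(t+1)·PV
  1     2,250.00     2,105.7557     2,105.7557       4,211.5115
  2     2,250.00     1,970.7588     3,941.5175      11,824.5525
  3    52,250.00    42,831.4439   128,494.3317     513,977.3269
  Σ                 46,907.9584   134,541.6050     530,013.3909
P = 46,907.9584; D_Mac = 2.86820 yrs; D_mod = 2.68433 yrs; C = 9.89672.
Duration effect: -2.68433 × (+0.0295) = -0.079188
Convexity effect: 0.5 × 9.89672 × (0.0295)² = +0.0043063
ΔP/P ≈ -0.079188 + 0.0043063 = -0.074881 = -7.4881%.

-7.488%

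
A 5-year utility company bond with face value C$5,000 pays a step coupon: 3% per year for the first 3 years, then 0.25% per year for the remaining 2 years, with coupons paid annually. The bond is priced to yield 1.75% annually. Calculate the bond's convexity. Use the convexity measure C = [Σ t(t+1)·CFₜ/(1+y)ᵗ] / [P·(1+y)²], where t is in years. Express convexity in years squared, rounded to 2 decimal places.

27.01

With y = 0.0175:
  t   CF        PV=CF/(1+0.0175)^t    t·PV        t(t+1)·PV
  1       150.00       147.4201       147.4201         294.8403
  2       150.00       144.8847       289.7693         869.3080
  3       150.00       142.3928       427.1784       1,708.7135
  4        12.50        11.6620        46.6479         233.2396
  5     5,012.50     4,596.0241    22,980.1204     137,880.7226
  Σ                  5,042.3837    23,891.1362     140,986.8240
P = 5,042.3837.
Convexity = Σ t(t+1)·PV / [P·(1+y)²] = 140,986.8240 / (5,042.3837 × 1.035306) = 27.00684.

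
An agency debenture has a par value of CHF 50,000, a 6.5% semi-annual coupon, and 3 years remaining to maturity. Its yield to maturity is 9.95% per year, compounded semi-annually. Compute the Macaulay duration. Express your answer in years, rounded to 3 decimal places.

2.761 years

Periodic yield y = 0.04975. Discount each cash flow and weight by its period:
  t   CF        PV=CF/(1+0.04975)^t    t·PV
  1     1,625.00     1,547.9876     1,547.9876
  2     1,625.00     1,474.6250     2,949.2500
  3     1,625.00     1,404.7392     4,214.2177
  4     1,625.00     1,338.1655     5,352.6620
  5     1,625.00     1,274.7469     6,373.7343
  6    51,625.00    38,578.4491   231,470.6948
  Σ                 45,618.7134   251,908.5465
Price P = Σ PV = 45,618.7134.
Macaulay duration = Σ(t·PV) / P = 251,908.5465 / 45,618.7134 = 5.52204 half-year periods.
In years: 5.52204 / 2 = 2.76102 years.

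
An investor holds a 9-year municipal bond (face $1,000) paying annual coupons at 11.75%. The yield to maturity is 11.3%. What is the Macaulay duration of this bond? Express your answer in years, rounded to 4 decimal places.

6.0484 years

Periodic yield y = 0.113. Discount each cash flow and weight by its year:
  t   CF        PV=CF/(1+0.113)^t    t·PV
  1       117.50       105.5705       105.5705
  2       117.50        94.8522       189.7045
  3       117.50        85.2221       255.6664
  4       117.50        76.5697       306.2790
  5       117.50        68.7958       343.9791
  6       117.50        61.8112       370.8669
  7       117.50        55.5356       388.7494
  8       117.50        49.8972       399.1779
  9     1,117.50       426.3743     3,837.3690
  Σ                  1,024.6288     6,197.3628
Price P = Σ PV = 1,024.6288.
Macaulay duration = Σ(t·PV) / P = 6,197.3628 / 1,024.6288 = 6.04840 years.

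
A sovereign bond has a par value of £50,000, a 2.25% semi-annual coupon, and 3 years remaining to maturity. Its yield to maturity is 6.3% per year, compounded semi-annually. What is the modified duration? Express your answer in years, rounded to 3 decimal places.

2.823 years

Periodic yield y = 0.0315. First find Macaulay duration:
  t   CF        PV=CF/(1+0.0315)^t    t·PV
  1       562.50       545.3223       545.3223
  2       562.50       528.6693     1,057.3385
  3       562.50       512.5247     1,537.5742
  4       562.50       496.8732     1,987.4929
  5       562.50       481.6997     2,408.4984
  6    50,562.50    41,977.1689   251,863.0136
  Σ                 44,542.2582   259,399.2400
P = 44,542.2582; Macaulay duration = 259,399.2400 / 44,542.2582 = 5.82367 half-year periods = 2.91183 years.
Modified duration = D_Mac / (1 + y) = 2.91183 / 1.0315 = 2.82291 years.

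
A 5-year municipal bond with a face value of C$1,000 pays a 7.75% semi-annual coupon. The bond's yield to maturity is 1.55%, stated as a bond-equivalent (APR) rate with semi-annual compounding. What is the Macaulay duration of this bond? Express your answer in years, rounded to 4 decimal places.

Periodic yield y = 0.00775. Discount each cash flow and weight by its period:
  t   CF        PV=CF/(1+0.00775)^t    t·PV
  1        38.75        38.4520        38.4520
  2        38.75        38.1563        76.3126
  3        38.75        37.8628       113.5885
  4        38.75        37.5717       150.2867
  5        38.75        37.2827       186.4136
  6        38.75        36.9960       221.9760
  7        38.75        36.7115       256.9805
  8        38.75        36.4292       291.4333
  9        38.75        36.1490       325.3411
  10    1,038.75       961.5746     9,615.7457
  Σ                  1,297.1858    11,276.5301
Price P = Σ PV = 1,297.1858.
Macaulay duration = Σ(t·PV) / P = 11,276.5301 / 1,297.1858 = 8.69307 half-year periods.
In years: 8.69307 / 2 = 4.34654 years.

4.3465 years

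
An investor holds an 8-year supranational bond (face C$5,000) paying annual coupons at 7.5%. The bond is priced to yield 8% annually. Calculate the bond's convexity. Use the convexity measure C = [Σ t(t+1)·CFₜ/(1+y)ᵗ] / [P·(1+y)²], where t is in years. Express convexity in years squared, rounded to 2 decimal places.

With y = 0.08:
  t   CF        PV=CF/(1+0.08)^t    t·PV        t(t+1)·PV
  1       375.00       347.2222       347.2222         694.4444
  2       375.00       321.5021       643.0041       1,929.0123
  3       375.00       297.6871       893.0613       3,572.2451
  4       375.00       275.6362     1,102.5448       5,512.7239
  5       375.00       255.2187     1,276.0935       7,656.5610
  6       375.00       236.3136     1,417.8817       9,925.1716
  7       375.00       218.8089     1,531.6623      12,253.2983
  8     5,375.00     2,903.9453    23,231.5620     209,084.0583
  Σ                  4,856.3340    30,443.0319     250,627.5150
P = 4,856.3340.
Convexity = Σ t(t+1)·PV / [P·(1+y)²] = 250,627.5150 / (4,856.3340 × 1.166400) = 44.24586.

44.25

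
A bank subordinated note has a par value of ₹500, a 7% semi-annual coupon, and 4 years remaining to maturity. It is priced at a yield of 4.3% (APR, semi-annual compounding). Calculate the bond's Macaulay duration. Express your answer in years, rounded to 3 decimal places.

Periodic yield y = 0.0215. Discount each cash flow and weight by its period:
  t   CF        PV=CF/(1+0.0215)^t    t·PV
  1        17.50        17.1317        17.1317
  2        17.50        16.7711        33.5422
  3        17.50        16.4181        49.2543
  4        17.50        16.0725        64.2902
  5        17.50        15.7343        78.6713
  6        17.50        15.4031        92.4185
  7        17.50        15.0789       105.5522
  8       517.50       436.5192     3,492.1539
  Σ                    549.1289     3,933.0143
Price P = Σ PV = 549.1289.
Macaulay duration = Σ(t·PV) / P = 3,933.0143 / 549.1289 = 7.16228 half-year periods.
In years: 7.16228 / 2 = 3.58114 years.

3.581 years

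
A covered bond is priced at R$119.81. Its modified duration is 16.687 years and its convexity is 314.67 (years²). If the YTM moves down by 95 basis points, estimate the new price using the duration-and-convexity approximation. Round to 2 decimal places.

Duration effect: -D_mod·Δy = -16.687 × (-0.0095) = +0.1585265
Convexity effect: ½·C·(Δy)² = 0.5 × 314.67 × (-0.0095)² = +0.01419948375
ΔP/P ≈ +0.1585265 + 0.01419948375 = +0.17272598375
New price ≈ 119.81 × (1 + 0.17272598375) = 140.5043001130875.

R$140.50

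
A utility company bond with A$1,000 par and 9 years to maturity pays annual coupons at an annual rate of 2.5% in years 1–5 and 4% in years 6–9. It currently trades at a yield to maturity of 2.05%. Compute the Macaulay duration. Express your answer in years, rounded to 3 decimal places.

8.154 years

Periodic yield y = 0.0205. Discount each cash flow and weight by its year:
  t   CF        PV=CF/(1+0.0205)^t    t·PV
  1        25.00        24.4978        24.4978
  2        25.00        24.0057        48.0114
  3        25.00        23.5234        70.5703
  4        25.00        23.0509        92.2036
  5        25.00        22.5879       112.9393
  6        40.00        35.4146       212.4874
  7        40.00        34.7032       242.9221
  8        40.00        34.0060       272.0482
  9     1,040.00       866.3956     7,797.5608
  Σ                  1,088.1851     8,873.2408
Price P = Σ PV = 1,088.1851.
Macaulay duration = Σ(t·PV) / P = 8,873.2408 / 1,088.1851 = 8.15417 years.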